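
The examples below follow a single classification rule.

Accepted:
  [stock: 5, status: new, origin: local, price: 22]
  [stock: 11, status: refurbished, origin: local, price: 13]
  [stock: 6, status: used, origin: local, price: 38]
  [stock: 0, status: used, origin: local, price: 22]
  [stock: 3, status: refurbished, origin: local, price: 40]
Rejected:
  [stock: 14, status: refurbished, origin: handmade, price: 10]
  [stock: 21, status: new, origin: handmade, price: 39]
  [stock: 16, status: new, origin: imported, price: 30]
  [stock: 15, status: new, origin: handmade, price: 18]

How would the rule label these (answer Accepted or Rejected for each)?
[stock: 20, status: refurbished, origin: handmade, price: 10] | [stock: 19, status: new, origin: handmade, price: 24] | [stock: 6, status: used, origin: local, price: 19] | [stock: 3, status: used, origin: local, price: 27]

Rejected, Rejected, Accepted, Accepted

'Accepted' ⟺ origin is local.
[stock: 20, status: refurbished, origin: handmade, price: 10]: origin is handmade, does not fit → Rejected.
[stock: 19, status: new, origin: handmade, price: 24]: origin is handmade, does not fit → Rejected.
[stock: 6, status: used, origin: local, price: 19]: origin is local, has this property → Accepted.
[stock: 3, status: used, origin: local, price: 27]: origin is local, has this property → Accepted.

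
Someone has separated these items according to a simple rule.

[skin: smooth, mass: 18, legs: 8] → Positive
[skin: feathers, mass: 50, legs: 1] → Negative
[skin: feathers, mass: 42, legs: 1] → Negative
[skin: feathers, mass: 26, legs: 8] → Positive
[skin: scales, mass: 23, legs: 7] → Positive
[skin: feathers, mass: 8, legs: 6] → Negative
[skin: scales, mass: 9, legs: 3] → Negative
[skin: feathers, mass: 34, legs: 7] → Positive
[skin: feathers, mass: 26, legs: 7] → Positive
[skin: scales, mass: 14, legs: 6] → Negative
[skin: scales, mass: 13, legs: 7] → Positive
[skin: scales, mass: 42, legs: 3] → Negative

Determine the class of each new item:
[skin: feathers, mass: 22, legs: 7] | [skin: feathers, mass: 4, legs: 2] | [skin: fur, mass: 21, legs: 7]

'Positive' ⟺ legs ≥ 7.
Positive: [skin: feathers, mass: 22, legs: 7], since legs = 7. Negative: [skin: feathers, mass: 4, legs: 2], since legs = 2. Positive: [skin: fur, mass: 21, legs: 7], since legs = 7.

Positive, Negative, Positive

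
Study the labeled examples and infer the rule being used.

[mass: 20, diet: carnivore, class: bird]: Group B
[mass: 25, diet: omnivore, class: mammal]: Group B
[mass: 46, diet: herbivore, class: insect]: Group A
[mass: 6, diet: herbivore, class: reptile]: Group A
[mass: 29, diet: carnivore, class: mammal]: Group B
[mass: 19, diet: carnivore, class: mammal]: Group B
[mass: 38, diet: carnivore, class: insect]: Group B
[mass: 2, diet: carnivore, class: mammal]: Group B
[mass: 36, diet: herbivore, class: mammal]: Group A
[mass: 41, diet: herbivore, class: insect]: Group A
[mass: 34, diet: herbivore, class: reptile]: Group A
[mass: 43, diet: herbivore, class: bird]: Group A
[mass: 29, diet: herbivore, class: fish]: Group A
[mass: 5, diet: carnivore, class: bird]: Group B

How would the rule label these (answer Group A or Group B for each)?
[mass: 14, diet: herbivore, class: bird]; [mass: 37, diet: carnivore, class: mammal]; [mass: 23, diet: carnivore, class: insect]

One predicate separates the groups cleanly: diet is herbivore.
[mass: 14, diet: herbivore, class: bird]: diet is herbivore, passes → Group A.
[mass: 37, diet: carnivore, class: mammal]: diet is carnivore, doesn't match → Group B.
[mass: 23, diet: carnivore, class: insect]: diet is carnivore, doesn't match → Group B.

Group A, Group B, Group B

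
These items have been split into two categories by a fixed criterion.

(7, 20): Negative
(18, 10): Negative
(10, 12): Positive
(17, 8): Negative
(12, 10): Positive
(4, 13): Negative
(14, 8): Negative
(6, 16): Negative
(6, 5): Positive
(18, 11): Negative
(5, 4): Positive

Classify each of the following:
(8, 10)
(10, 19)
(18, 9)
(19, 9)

Every 'Positive' example satisfies: max ≤ 12. None of the 'Negative' examples do.
(8, 10) → max 10 → Positive. (10, 19) → max 19 → Negative. (18, 9) → max 18 → Negative. (19, 9) → max 19 → Negative.

Positive, Negative, Negative, Negative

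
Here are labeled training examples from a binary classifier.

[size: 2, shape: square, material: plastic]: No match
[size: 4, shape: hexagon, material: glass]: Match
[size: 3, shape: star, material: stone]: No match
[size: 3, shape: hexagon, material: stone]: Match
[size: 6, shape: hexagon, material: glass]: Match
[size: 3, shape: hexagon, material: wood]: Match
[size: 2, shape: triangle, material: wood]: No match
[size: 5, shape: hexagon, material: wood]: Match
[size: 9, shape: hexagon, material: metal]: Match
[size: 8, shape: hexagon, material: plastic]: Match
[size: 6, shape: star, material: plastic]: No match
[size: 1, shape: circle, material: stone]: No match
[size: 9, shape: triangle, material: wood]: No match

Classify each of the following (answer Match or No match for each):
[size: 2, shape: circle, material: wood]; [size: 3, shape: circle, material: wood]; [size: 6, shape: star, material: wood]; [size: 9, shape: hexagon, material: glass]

The classifier is using: shape is hexagon.
No match: [size: 2, shape: circle, material: wood], since shape is circle.
No match: [size: 3, shape: circle, material: wood], since shape is circle.
No match: [size: 6, shape: star, material: wood], since shape is star.
Match: [size: 9, shape: hexagon, material: glass], since shape is hexagon.

No match, No match, No match, Match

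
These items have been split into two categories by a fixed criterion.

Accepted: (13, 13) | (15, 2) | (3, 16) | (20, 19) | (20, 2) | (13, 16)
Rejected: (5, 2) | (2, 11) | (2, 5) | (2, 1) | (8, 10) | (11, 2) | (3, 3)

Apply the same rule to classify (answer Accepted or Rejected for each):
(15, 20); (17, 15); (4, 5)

Accepted, Accepted, Rejected

'Accepted' ⟺ max ≥ 13.
(15, 20) → max 20 → Accepted. (17, 15) → max 17 → Accepted. (4, 5) → max 5 → Rejected.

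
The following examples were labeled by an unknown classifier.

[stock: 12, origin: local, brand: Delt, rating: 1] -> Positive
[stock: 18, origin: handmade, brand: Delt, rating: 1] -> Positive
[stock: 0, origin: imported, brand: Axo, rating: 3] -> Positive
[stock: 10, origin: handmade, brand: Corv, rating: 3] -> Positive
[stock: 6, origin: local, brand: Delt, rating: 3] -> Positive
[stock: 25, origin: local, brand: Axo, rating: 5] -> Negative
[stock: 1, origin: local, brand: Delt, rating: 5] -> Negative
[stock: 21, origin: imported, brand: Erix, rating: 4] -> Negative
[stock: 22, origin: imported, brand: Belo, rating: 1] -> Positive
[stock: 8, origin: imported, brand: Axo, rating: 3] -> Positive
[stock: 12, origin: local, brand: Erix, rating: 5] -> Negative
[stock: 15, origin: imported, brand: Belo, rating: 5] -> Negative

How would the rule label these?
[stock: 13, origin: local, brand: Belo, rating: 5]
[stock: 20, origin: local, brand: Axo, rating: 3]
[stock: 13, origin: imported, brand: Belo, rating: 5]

Negative, Positive, Negative

A rule that fits every label: rating ≤ 3 — true of each 'Positive' example, false of each 'Negative' one.
[stock: 13, origin: local, brand: Belo, rating: 5] → rating = 5 → Negative. [stock: 20, origin: local, brand: Axo, rating: 3] → rating = 3 → Positive. [stock: 13, origin: imported, brand: Belo, rating: 5] → rating = 5 → Negative.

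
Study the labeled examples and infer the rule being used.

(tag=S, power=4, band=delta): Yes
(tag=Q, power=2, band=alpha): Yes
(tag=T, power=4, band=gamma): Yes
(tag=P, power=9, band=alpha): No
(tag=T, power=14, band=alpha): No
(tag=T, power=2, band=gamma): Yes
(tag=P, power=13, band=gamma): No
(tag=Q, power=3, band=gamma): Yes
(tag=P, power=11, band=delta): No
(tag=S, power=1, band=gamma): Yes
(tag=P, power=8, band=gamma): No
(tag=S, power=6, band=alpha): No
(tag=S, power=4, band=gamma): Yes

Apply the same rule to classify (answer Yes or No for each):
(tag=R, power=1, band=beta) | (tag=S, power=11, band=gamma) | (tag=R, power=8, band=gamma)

All 'Yes' examples share one property — power ≤ 4 — and every 'No' example lacks it.
(tag=R, power=1, band=beta): power = 1 — has this property, so Yes. (tag=S, power=11, band=gamma): power = 11 — lacks this property, so No. (tag=R, power=8, band=gamma): power = 8 — lacks this property, so No.

Yes, No, No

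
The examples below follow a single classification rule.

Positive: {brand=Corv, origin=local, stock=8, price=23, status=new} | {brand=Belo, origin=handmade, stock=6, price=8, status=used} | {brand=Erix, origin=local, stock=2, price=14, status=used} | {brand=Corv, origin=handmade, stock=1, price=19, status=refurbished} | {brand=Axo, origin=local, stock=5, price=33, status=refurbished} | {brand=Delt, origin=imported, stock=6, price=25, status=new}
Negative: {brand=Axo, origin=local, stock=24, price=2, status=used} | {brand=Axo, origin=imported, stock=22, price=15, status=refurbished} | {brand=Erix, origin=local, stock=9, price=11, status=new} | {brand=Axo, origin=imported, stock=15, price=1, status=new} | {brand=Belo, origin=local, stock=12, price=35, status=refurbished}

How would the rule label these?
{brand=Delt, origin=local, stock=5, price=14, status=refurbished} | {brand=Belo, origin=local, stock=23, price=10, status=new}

Positive, Negative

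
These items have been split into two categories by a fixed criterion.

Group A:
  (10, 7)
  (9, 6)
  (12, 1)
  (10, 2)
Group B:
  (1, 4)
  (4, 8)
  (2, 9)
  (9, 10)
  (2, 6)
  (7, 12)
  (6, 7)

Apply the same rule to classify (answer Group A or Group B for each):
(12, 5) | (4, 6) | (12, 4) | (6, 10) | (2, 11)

The simplest hypothesis consistent with all the labels is: first > second.

Group A, Group B, Group A, Group B, Group B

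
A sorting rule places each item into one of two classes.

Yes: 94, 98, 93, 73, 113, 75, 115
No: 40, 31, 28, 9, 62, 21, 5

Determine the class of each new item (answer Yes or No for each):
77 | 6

'Yes' ⟺ at least 73.
77 → 77 ≥ 73 → Yes.
6 → 6 < 73 → No.

Yes, No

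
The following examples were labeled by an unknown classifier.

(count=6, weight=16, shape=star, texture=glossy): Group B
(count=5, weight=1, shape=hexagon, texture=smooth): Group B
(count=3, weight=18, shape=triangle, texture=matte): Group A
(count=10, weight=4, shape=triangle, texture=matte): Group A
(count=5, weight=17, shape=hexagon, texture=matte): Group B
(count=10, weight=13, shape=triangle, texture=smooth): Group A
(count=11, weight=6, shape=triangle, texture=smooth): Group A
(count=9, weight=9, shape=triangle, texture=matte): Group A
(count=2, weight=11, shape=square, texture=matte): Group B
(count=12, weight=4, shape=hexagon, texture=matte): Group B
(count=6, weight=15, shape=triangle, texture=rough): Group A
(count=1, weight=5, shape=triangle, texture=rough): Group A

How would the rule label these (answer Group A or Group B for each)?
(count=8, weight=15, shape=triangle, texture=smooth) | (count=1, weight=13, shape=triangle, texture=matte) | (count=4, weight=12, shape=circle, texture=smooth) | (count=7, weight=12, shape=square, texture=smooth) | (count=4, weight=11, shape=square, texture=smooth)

Group A, Group A, Group B, Group B, Group B

Rule: shape is triangle. This holds for each 'Group A' example and fails for each 'Group B' one.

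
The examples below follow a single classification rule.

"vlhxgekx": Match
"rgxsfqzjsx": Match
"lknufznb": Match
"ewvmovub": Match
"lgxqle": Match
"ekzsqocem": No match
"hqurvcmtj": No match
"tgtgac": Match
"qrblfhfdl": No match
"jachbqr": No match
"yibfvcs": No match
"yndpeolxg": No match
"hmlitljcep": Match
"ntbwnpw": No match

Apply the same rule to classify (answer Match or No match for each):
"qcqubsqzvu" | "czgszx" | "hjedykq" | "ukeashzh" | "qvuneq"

Match, Match, No match, Match, Match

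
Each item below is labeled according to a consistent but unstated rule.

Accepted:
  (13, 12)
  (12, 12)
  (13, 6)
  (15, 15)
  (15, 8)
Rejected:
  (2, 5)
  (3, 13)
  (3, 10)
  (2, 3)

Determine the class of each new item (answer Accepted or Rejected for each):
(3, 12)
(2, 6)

Rejected, Rejected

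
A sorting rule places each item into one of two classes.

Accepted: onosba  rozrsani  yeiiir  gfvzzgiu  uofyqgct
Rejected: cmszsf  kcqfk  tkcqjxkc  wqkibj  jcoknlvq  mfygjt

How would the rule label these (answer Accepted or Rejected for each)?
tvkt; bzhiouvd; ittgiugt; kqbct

Rejected, Accepted, Accepted, Rejected

The pattern is that an item is 'Accepted' exactly when: has ≥ 2 vowels.
tvkt — 0 vowels, hence Rejected.
bzhiouvd — 3 vowels, hence Accepted.
ittgiugt — 3 vowels, hence Accepted.
kqbct — 0 vowels, hence Rejected.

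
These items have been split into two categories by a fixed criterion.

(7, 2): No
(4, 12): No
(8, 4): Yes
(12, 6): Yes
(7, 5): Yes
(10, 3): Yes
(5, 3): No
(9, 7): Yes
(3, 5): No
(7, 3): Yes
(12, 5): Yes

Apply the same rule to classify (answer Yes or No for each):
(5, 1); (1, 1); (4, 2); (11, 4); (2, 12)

No, No, No, Yes, No

The pattern is that an item is 'Yes' exactly when: first > second AND sum ≥ 10.
No: (5, 1), since 5 > 1, 5+1 = 6. No: (1, 1), since 1 = 1, 1+1 = 2. No: (4, 2), since 4 > 2, 4+2 = 6. Yes: (11, 4), since 11 > 4, 11+4 = 15. No: (2, 12), since 2 < 12, 2+12 = 14.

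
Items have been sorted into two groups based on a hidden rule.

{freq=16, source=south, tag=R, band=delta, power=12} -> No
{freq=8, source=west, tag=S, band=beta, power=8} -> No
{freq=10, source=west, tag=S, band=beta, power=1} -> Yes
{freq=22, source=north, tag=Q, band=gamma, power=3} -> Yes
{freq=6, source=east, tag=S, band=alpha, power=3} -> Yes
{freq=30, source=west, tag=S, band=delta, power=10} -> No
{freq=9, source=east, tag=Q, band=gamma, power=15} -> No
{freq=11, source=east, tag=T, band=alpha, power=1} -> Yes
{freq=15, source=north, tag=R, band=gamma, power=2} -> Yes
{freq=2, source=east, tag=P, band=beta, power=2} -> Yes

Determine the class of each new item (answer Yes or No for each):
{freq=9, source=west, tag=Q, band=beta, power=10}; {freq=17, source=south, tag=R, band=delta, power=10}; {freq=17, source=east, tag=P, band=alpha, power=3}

Rule: power ≤ 3. This holds for each 'Yes' example and fails for each 'No' one.

No, No, Yes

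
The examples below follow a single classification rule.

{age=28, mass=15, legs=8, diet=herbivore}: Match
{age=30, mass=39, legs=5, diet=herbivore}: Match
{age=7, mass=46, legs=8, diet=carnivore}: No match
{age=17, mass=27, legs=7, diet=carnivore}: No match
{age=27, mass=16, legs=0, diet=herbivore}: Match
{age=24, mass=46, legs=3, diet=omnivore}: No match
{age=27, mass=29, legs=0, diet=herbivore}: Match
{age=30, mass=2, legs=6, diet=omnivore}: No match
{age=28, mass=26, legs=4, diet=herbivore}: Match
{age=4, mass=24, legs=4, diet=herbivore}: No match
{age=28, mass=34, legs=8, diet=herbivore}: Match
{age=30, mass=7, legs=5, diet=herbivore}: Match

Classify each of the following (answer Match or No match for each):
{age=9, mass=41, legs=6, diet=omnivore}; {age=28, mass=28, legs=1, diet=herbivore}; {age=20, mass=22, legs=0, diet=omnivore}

The common property of the 'Match' items is: diet is herbivore AND age ≥ 7. No 'No match' item has it.
{age=9, mass=41, legs=6, diet=omnivore} — diet is omnivore, age = 9, hence No match. {age=28, mass=28, legs=1, diet=herbivore} — diet is herbivore, age = 28, hence Match. {age=20, mass=22, legs=0, diet=omnivore} — diet is omnivore, age = 20, hence No match.

No match, Match, No match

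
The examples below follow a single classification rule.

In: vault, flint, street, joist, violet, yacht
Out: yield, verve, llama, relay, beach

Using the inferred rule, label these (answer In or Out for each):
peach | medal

Out, Out

One predicate separates the groups cleanly: contains 't'.
peach: no 't' — does not satisfy this, so Out. medal: no 't' — does not satisfy this, so Out.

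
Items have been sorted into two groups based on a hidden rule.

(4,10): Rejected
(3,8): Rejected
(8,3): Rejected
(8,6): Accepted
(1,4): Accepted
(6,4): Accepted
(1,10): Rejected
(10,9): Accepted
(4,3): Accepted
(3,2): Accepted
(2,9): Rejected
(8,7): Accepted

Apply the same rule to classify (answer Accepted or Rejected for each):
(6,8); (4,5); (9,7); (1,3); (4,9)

Accepted, Accepted, Accepted, Accepted, Rejected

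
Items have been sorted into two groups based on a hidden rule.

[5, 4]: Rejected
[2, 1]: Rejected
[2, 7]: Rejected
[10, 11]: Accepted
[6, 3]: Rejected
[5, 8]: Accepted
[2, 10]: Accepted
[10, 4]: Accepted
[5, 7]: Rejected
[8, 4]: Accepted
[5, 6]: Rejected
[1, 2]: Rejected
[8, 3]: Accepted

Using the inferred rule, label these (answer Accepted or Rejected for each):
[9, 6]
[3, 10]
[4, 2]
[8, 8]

Accepted, Accepted, Rejected, Accepted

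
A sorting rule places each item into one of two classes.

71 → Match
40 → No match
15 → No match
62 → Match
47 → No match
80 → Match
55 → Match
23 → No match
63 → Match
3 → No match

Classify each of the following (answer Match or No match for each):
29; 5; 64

No match, No match, Match

Rule: at least 55. This holds for each 'Match' example and fails for each 'No match' one.
29: 29 < 55 — does not satisfy this, so No match. 5: 5 < 55 — does not satisfy this, so No match. 64: 64 ≥ 55 — qualifies, so Match.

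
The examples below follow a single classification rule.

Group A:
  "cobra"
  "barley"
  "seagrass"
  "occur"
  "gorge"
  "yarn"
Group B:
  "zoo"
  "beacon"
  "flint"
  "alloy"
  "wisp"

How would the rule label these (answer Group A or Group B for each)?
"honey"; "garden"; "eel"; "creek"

Every 'Group A' example satisfies: contains 'r'. None of the 'Group B' examples do.

Group B, Group A, Group B, Group A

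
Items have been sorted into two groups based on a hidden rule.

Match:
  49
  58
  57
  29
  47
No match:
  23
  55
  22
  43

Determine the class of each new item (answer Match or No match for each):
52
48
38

The common property of the 'Match' items is: digit sum ≥ 11. No 'No match' item has it.
52 — digit sum 5+2 = 7, hence No match.
48 — digit sum 4+8 = 12, hence Match.
38 — digit sum 3+8 = 11, hence Match.

No match, Match, Match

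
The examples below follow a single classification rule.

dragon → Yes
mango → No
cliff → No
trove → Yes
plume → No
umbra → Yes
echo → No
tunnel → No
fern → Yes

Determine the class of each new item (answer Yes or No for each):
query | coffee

The pattern is that an item is 'Yes' exactly when: contains 'r'.
Yes: query, since has 'r'. No: coffee, since no 'r'.

Yes, No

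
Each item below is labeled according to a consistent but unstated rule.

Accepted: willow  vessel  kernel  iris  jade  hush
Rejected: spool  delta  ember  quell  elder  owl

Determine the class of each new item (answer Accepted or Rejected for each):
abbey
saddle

Rejected, Accepted

Rule: even length. This holds for each 'Accepted' example and fails for each 'Rejected' one.
abbey → length 5 → Rejected.
saddle → length 6 → Accepted.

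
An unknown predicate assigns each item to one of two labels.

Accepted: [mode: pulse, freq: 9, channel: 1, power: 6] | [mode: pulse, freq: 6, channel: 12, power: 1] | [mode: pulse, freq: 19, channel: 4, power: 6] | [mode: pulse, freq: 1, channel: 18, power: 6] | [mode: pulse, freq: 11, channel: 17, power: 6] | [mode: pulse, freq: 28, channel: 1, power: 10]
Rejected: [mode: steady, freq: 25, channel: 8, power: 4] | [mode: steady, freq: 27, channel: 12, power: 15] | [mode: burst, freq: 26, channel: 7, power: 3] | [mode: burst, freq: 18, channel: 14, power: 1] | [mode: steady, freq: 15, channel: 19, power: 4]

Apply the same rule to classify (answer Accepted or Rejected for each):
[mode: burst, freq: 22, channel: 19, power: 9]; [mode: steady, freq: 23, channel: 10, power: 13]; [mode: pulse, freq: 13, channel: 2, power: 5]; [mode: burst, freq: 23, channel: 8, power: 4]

Rejected, Rejected, Accepted, Rejected

'Accepted' ⟺ mode is pulse.
[mode: burst, freq: 22, channel: 19, power: 9]: Rejected (mode is burst). [mode: steady, freq: 23, channel: 10, power: 13]: Rejected (mode is steady). [mode: pulse, freq: 13, channel: 2, power: 5]: Accepted (mode is pulse). [mode: burst, freq: 23, channel: 8, power: 4]: Rejected (mode is burst).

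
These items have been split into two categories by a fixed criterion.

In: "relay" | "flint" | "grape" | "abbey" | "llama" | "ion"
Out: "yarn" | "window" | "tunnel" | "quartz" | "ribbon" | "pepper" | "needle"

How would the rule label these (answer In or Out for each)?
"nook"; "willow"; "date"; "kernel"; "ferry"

The classifier is using: odd length.

Out, Out, Out, Out, In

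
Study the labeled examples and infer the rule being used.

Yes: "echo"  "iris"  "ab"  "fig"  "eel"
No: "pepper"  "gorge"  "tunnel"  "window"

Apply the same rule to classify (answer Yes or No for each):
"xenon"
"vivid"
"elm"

No, No, Yes

Every 'Yes' example satisfies: length ≤ 4. None of the 'No' examples do.
"xenon": No (length 5).
"vivid": No (length 5).
"elm": Yes (length 3).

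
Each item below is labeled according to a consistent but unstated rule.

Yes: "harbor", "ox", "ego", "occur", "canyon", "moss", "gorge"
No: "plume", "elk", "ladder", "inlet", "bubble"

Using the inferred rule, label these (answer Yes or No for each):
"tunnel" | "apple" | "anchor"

No, No, Yes

The rule appears to be: contains 'o'.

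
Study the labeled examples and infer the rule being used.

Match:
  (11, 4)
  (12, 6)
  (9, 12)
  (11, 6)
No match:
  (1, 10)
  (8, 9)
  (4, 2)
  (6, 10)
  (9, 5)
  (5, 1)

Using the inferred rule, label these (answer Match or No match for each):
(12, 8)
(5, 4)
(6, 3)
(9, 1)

Match, No match, No match, No match

Every 'Match' example satisfies: max ≥ 11. None of the 'No match' examples do.
(12, 8): max 12, checks out → Match. (5, 4): max 5, lacks this property → No match. (6, 3): max 6, lacks this property → No match. (9, 1): max 9, lacks this property → No match.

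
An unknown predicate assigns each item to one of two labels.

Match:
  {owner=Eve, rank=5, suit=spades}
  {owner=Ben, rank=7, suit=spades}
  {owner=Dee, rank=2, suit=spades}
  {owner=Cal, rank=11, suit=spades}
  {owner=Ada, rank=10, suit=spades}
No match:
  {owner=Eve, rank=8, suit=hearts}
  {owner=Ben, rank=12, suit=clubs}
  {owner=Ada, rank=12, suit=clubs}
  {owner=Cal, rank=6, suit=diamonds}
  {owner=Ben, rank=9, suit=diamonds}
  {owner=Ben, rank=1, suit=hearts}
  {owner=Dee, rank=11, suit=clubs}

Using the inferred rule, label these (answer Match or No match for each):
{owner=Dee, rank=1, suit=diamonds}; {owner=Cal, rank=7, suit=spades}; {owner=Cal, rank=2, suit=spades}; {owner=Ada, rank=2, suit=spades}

Looking at the examples, the only property every 'Match' case has and every 'No match' case lacks is: suit is spades.
{owner=Dee, rank=1, suit=diamonds} → suit is diamonds → No match.
{owner=Cal, rank=7, suit=spades} → suit is spades → Match.
{owner=Cal, rank=2, suit=spades} → suit is spades → Match.
{owner=Ada, rank=2, suit=spades} → suit is spades → Match.

No match, Match, Match, Match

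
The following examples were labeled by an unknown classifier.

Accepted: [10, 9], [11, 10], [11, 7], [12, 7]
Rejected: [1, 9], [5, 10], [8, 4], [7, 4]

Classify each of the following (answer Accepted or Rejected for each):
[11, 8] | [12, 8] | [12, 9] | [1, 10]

Accepted, Accepted, Accepted, Rejected

'Accepted' ⟺ sum ≥ 18.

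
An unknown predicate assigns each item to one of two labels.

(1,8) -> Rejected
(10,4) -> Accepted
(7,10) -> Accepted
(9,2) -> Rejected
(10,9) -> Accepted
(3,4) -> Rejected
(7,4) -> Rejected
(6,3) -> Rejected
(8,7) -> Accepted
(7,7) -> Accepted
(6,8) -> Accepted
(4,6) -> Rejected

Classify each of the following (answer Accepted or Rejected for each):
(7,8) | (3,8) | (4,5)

Accepted, Rejected, Rejected

A rule that fits every label: sum ≥ 14 — true of each 'Accepted' example, false of each 'Rejected' one.
(7,8) → 7+8 = 15 → Accepted. (3,8) → 3+8 = 11 → Rejected. (4,5) → 4+5 = 9 → Rejected.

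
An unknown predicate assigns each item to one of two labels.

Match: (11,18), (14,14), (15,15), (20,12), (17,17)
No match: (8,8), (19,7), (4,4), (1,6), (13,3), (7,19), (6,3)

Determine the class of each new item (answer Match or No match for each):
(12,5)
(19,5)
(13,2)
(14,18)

No match, No match, No match, Match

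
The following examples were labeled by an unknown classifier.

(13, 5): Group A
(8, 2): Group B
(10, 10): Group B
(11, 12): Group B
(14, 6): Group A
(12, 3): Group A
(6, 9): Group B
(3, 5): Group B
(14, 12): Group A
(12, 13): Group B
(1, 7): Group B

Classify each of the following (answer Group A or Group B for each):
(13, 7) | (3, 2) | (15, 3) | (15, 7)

Rule: first > second AND sum ≥ 15. This holds for each 'Group A' example and fails for each 'Group B' one.
(13, 7): 13 > 7, 13+7 = 20, satisfies this → Group A.
(3, 2): 3 > 2, 3+2 = 5, fails this test → Group B.
(15, 3): 15 > 3, 15+3 = 18, satisfies this → Group A.
(15, 7): 15 > 7, 15+7 = 22, satisfies this → Group A.

Group A, Group B, Group A, Group A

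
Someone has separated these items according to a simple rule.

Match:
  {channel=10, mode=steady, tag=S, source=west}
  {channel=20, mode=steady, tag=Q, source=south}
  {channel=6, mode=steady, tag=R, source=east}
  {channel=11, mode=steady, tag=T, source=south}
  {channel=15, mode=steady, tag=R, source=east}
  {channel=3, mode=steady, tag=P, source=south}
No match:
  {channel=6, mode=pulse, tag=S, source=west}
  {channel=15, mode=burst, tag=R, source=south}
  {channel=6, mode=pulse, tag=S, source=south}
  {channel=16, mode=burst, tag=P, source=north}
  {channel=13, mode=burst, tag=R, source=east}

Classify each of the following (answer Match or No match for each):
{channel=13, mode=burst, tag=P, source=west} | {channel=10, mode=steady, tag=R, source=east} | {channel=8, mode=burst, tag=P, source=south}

No match, Match, No match

Looking at the examples, the only property every 'Match' case has and every 'No match' case lacks is: mode is steady.
{channel=13, mode=burst, tag=P, source=west}: No match (mode is burst).
{channel=10, mode=steady, tag=R, source=east}: Match (mode is steady).
{channel=8, mode=burst, tag=P, source=south}: No match (mode is burst).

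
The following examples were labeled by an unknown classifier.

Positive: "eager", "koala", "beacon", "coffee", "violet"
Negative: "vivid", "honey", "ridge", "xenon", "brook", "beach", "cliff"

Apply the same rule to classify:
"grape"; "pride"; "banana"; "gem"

Negative, Negative, Positive, Negative

The distinguishing property — has ≥ 3 vowels — holds for all the 'Positive' cases and none of the 'Negative' cases.
"grape" → 2 vowels → Negative. "pride" → 2 vowels → Negative. "banana" → 3 vowels → Positive. "gem" → 1 vowel → Negative.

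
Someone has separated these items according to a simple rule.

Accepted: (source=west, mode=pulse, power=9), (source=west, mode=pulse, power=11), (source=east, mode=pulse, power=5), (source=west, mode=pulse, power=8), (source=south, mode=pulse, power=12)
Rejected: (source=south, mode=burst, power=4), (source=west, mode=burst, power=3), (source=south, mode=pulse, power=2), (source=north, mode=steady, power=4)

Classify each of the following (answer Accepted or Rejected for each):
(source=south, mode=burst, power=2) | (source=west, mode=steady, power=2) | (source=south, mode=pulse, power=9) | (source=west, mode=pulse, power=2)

Rejected, Rejected, Accepted, Rejected

The classifier is using: power ≥ 5.
(source=south, mode=burst, power=2) → power = 2 → Rejected.
(source=west, mode=steady, power=2) → power = 2 → Rejected.
(source=south, mode=pulse, power=9) → power = 9 → Accepted.
(source=west, mode=pulse, power=2) → power = 2 → Rejected.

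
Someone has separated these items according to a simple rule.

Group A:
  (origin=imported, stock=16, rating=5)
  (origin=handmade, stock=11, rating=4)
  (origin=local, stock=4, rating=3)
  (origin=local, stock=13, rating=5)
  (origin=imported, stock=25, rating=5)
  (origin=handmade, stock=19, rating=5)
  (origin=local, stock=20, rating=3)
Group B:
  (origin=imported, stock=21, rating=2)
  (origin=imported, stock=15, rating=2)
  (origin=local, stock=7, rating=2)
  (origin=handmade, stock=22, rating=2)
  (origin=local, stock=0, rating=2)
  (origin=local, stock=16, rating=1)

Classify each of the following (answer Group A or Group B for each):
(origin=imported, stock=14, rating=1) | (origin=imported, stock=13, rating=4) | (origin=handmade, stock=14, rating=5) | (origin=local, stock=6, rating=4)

Group B, Group A, Group A, Group A

Rule: rating ≥ 3. This holds for each 'Group A' example and fails for each 'Group B' one.
(origin=imported, stock=14, rating=1): rating = 1 — does not fit, so Group B. (origin=imported, stock=13, rating=4): rating = 4 — meets the rule, so Group A. (origin=handmade, stock=14, rating=5): rating = 5 — meets the rule, so Group A. (origin=local, stock=6, rating=4): rating = 4 — meets the rule, so Group A.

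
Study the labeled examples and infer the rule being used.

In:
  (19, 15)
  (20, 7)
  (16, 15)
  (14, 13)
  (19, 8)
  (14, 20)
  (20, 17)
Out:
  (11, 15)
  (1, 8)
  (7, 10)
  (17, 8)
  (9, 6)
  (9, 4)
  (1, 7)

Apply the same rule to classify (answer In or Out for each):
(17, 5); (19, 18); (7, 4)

A rule that fits every label: sum ≥ 27 — true of each 'In' example, false of each 'Out' one.
(17, 5): 17+5 = 22, does not satisfy this → Out.
(19, 18): 19+18 = 37, meets the rule → In.
(7, 4): 7+4 = 11, does not satisfy this → Out.

Out, In, Out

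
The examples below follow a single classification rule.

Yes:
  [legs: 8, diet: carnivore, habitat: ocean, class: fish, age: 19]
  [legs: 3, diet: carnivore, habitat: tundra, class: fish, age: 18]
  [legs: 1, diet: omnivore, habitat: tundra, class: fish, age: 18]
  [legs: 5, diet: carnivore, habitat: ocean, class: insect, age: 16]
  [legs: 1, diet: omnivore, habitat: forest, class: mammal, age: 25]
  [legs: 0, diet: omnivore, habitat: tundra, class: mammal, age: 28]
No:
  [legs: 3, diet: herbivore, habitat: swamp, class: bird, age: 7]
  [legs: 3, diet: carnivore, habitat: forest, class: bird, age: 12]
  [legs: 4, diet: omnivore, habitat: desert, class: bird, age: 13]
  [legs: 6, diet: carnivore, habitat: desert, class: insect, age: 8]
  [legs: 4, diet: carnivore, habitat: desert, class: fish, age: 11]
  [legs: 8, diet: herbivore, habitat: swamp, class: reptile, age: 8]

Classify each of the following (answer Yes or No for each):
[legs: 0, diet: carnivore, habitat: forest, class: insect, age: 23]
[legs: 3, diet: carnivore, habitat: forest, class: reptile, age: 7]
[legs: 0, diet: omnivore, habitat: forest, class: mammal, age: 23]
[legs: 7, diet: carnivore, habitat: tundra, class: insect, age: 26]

Yes, No, Yes, Yes

The common property of the 'Yes' items is: age ≥ 16. No 'No' item has it.
[legs: 0, diet: carnivore, habitat: forest, class: insect, age: 23]: age = 23 — passes, so Yes.
[legs: 3, diet: carnivore, habitat: forest, class: reptile, age: 7]: age = 7 — doesn't match, so No.
[legs: 0, diet: omnivore, habitat: forest, class: mammal, age: 23]: age = 23 — passes, so Yes.
[legs: 7, diet: carnivore, habitat: tundra, class: insect, age: 26]: age = 26 — passes, so Yes.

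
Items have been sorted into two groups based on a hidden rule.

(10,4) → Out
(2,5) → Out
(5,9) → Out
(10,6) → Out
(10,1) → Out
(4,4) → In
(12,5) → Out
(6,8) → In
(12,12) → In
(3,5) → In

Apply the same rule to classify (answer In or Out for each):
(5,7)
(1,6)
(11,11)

A rule that fits every label: |first − second| ≤ 2 — true of each 'In' example, false of each 'Out' one.
In: (5,7), since |5−7| = 2.
Out: (1,6), since |1−6| = 5.
In: (11,11), since |11−11| = 0.

In, Out, In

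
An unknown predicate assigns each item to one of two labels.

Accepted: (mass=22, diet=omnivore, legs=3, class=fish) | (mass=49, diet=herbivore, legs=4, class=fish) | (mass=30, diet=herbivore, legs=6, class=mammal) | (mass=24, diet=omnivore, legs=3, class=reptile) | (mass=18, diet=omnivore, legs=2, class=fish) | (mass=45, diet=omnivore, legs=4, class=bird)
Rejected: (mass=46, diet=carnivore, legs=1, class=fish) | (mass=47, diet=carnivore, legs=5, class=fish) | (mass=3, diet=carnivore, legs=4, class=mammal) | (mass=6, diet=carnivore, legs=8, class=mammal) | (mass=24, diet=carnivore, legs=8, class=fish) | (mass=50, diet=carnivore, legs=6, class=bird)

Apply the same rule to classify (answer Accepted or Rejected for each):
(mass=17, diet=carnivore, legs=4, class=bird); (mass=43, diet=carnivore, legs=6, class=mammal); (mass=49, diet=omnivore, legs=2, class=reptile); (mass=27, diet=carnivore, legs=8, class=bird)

Rejected, Rejected, Accepted, Rejected

One predicate separates the groups cleanly: diet is not carnivore.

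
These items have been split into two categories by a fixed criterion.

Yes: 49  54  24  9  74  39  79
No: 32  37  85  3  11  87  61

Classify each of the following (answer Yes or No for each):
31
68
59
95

No, No, Yes, No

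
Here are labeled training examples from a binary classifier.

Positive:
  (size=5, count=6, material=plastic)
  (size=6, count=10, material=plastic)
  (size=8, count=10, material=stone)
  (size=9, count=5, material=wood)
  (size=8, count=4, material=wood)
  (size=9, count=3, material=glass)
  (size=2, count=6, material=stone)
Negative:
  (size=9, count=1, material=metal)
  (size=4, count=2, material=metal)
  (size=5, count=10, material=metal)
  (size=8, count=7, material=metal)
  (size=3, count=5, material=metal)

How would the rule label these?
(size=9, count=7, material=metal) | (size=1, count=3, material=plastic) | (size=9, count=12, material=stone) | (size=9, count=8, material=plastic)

Negative, Positive, Positive, Positive

One predicate separates the groups cleanly: material is not metal.
(size=9, count=7, material=metal): material is metal — fails the rule, so Negative.
(size=1, count=3, material=plastic): material is plastic — has this property, so Positive.
(size=9, count=12, material=stone): material is stone — has this property, so Positive.
(size=9, count=8, material=plastic): material is plastic — has this property, so Positive.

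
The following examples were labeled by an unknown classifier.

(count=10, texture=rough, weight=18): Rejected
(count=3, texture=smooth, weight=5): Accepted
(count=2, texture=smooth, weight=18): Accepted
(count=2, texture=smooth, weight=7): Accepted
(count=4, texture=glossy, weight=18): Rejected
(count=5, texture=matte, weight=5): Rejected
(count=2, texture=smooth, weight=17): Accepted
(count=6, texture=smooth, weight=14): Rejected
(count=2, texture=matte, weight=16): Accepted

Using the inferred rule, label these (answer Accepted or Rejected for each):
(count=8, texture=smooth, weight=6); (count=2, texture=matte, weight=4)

Rejected, Accepted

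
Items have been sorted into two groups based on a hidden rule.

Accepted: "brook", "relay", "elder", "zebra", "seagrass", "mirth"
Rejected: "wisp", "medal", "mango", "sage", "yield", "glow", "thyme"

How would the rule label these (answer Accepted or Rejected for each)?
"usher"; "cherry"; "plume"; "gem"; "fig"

Accepted, Accepted, Rejected, Rejected, Rejected

One predicate separates the groups cleanly: contains 'r'.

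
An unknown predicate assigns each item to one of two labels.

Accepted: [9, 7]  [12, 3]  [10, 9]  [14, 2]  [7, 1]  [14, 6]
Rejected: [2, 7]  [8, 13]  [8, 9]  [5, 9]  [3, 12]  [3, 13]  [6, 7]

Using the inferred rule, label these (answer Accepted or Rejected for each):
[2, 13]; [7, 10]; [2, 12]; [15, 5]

A rule that fits every label: first > second — true of each 'Accepted' example, false of each 'Rejected' one.
[2, 13]: Rejected (2 < 13). [7, 10]: Rejected (7 < 10). [2, 12]: Rejected (2 < 12). [15, 5]: Accepted (15 > 5).

Rejected, Rejected, Rejected, Accepted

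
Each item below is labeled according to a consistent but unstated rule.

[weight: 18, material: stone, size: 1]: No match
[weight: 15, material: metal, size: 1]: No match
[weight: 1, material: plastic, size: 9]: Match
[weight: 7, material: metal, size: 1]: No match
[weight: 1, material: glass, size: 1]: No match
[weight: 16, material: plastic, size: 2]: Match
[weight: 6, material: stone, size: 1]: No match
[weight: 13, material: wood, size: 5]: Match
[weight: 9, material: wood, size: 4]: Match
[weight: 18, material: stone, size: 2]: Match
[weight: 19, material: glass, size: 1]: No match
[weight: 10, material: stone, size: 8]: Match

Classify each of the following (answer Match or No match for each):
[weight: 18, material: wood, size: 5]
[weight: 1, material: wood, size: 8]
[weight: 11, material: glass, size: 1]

One predicate separates the groups cleanly: size ≥ 2.

Match, Match, No match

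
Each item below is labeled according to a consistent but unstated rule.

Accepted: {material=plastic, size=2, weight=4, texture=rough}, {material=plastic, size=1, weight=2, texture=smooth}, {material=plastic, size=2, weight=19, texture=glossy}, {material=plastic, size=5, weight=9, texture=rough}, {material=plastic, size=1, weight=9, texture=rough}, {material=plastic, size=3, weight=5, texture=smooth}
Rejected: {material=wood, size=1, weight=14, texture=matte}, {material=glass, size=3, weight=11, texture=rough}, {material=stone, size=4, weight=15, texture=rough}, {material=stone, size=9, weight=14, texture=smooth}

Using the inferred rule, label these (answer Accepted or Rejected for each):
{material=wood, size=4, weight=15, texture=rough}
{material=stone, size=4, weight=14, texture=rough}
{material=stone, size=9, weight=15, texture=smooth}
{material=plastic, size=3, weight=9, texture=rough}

The distinguishing property — material is plastic — holds for all the 'Accepted' cases and none of the 'Rejected' cases.
{material=wood, size=4, weight=15, texture=rough}: material is wood, does not satisfy this → Rejected. {material=stone, size=4, weight=14, texture=rough}: material is stone, does not satisfy this → Rejected. {material=stone, size=9, weight=15, texture=smooth}: material is stone, does not satisfy this → Rejected. {material=plastic, size=3, weight=9, texture=rough}: material is plastic, fits → Accepted.

Rejected, Rejected, Rejected, Accepted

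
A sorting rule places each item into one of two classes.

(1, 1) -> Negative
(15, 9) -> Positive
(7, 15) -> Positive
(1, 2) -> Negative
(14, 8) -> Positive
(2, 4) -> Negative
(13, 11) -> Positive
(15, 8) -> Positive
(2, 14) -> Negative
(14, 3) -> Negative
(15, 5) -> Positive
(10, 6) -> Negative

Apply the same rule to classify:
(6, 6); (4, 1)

The distinguishing property — sum ≥ 20 — holds for all the 'Positive' cases and none of the 'Negative' cases.
(6, 6): 6+6 = 12, lacks this property → Negative.
(4, 1): 4+1 = 5, lacks this property → Negative.

Negative, Negative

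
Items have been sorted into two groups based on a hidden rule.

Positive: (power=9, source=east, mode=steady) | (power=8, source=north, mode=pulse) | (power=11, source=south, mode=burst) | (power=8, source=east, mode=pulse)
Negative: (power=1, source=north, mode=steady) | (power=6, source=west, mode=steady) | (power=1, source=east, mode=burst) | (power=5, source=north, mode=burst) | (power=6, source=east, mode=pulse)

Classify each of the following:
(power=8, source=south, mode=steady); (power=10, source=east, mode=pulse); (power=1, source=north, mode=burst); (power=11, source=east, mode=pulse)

'Positive' ⟺ power ≥ 8.
Positive: (power=8, source=south, mode=steady), since power = 8.
Positive: (power=10, source=east, mode=pulse), since power = 10.
Negative: (power=1, source=north, mode=burst), since power = 1.
Positive: (power=11, source=east, mode=pulse), since power = 11.

Positive, Positive, Negative, Positive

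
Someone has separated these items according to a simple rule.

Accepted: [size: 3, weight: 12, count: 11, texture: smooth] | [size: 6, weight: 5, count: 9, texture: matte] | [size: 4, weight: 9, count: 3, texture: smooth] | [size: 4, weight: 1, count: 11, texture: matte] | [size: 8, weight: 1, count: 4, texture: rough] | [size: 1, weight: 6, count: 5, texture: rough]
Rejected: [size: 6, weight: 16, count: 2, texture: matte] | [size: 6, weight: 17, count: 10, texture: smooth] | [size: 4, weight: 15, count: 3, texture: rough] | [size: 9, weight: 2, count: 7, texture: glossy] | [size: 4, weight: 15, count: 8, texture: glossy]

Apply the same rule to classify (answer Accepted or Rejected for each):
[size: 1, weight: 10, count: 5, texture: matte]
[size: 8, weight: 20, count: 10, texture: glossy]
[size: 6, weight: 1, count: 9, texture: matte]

Accepted, Rejected, Accepted

The distinguishing property — weight ≤ 12 AND size ≤ 8 — holds for all the 'Accepted' cases and none of the 'Rejected' cases.
Accepted: [size: 1, weight: 10, count: 5, texture: matte], since weight = 10, size = 1.
Rejected: [size: 8, weight: 20, count: 10, texture: glossy], since weight = 20, size = 8.
Accepted: [size: 6, weight: 1, count: 9, texture: matte], since weight = 1, size = 6.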